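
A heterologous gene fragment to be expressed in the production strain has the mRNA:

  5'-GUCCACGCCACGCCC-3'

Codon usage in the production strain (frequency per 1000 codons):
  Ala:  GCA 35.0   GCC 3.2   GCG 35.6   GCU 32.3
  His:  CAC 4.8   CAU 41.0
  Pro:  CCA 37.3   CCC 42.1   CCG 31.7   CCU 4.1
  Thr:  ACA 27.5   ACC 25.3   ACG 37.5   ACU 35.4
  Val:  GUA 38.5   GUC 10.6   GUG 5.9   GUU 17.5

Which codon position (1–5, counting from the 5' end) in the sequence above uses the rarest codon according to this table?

3

Codon 1 GUC (Val): 10.6 per 1000.
Codon 2 CAC (His): 4.8 per 1000.
Codon 3 GCC (Ala): 3.2 per 1000.
Codon 4 ACG (Thr): 37.5 per 1000.
Codon 5 CCC (Pro): 42.1 per 1000.
Lowest frequency is 3.2 at codon 3.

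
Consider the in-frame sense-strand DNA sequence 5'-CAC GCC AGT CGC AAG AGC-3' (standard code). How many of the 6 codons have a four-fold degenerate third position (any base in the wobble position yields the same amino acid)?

Codon 1 CAC (His): third position 2-fold.
Codon 2 GCC (Ala): third position 4-fold.
Codon 3 AGT (Ser): third position 2-fold.
Codon 4 CGC (Arg): third position 4-fold.
Codon 5 AAG (Lys): third position 2-fold.
Codon 6 AGC (Ser): third position 2-fold.
Four-fold degenerate third positions: 2.

2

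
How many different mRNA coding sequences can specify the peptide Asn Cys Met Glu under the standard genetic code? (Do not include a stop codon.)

Asn: 2 codons.
Cys: 2 codons.
Met: 1 codon.
Glu: 2 codons.
2 × 2 × 1 × 2 = 8.

8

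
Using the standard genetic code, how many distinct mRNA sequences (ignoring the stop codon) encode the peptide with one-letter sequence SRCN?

144

Ser: 6 codons.
Arg: 6 codons.
Cys: 2 codons.
Asn: 2 codons.
6 × 6 × 2 × 2 = 144.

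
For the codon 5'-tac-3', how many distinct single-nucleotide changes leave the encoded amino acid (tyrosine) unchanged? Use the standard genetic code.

1

Position 1: none → 0 synonymous.
Position 2: none → 0 synonymous.
Position 3: TAT → 1 synonymous.
Total: 0 + 0 + 1 = 1.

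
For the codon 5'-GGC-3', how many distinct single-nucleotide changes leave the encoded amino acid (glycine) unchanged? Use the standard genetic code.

Position 1: none → 0 synonymous.
Position 2: none → 0 synonymous.
Position 3: GGT, GGA, GGG → 3 synonymous.
Total: 0 + 0 + 3 = 3.

3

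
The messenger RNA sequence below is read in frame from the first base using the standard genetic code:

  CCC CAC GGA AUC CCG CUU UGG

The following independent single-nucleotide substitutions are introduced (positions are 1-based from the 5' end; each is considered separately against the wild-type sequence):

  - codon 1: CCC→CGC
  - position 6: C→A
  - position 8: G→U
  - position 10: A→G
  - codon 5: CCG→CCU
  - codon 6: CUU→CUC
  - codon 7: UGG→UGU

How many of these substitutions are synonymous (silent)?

2

Codon 1: CCC (Pro) → CGC (Arg) — missense.
Codon 2: CAC (His) → CAA (Gln) — missense.
Codon 3: GGA (Gly) → GUA (Val) — missense.
Codon 4: AUC (Ile) → GUC (Val) — missense.
Codon 5: CCG (Pro) → CCU (Pro) — synonymous.
Codon 6: CUU (Leu) → CUC (Leu) — synonymous.
Codon 7: UGG (Trp) → UGU (Cys) — missense.
Synonymous: 2 of 7.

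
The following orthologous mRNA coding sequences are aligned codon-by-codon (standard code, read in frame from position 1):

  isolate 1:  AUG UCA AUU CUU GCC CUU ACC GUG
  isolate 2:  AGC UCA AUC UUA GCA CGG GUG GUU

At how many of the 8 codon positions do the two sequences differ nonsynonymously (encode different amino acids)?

Codon 1: AUG Met / AGC Ser — nonsynonymous.
Codon 2: UCA Ser / UCA Ser — identical.
Codon 3: AUU Ile / AUC Ile — synonymous.
Codon 4: CUU Leu / UUA Leu — synonymous.
Codon 5: GCC Ala / GCA Ala — synonymous.
Codon 6: CUU Leu / CGG Arg — nonsynonymous.
Codon 7: ACC Thr / GUG Val — nonsynonymous.
Codon 8: GUG Val / GUU Val — synonymous.
Nonsynonymous differences: 3.

3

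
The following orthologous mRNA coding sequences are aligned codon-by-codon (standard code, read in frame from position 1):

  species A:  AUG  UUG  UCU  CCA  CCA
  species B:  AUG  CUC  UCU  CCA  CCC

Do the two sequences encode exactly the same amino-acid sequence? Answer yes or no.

yes

Codon 1: AUG Met / AUG Met — identical.
Codon 2: UUG Leu / CUC Leu — synonymous.
Codon 3: UCU Ser / UCU Ser — identical.
Codon 4: CCA Pro / CCA Pro — identical.
Codon 5: CCA Pro / CCC Pro — synonymous.
Nonsynonymous differences: 0 → same protein.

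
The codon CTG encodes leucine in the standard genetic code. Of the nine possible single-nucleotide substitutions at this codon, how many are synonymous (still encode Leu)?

4

Position 1: TTG → 1 synonymous.
Position 2: none → 0 synonymous.
Position 3: CTT, CTC, CTA → 3 synonymous.
Total: 1 + 0 + 3 = 4.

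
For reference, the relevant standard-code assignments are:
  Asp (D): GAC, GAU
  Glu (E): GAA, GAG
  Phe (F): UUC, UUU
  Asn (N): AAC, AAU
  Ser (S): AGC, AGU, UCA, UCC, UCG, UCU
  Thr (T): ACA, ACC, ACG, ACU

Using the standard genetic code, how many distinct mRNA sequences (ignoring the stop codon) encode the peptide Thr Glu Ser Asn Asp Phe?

Thr: 4 codons.
Glu: 2 codons.
Ser: 6 codons.
Asn: 2 codons.
Asp: 2 codons.
Phe: 2 codons.
4 × 2 × 6 × 2 × 2 × 2 = 384.

384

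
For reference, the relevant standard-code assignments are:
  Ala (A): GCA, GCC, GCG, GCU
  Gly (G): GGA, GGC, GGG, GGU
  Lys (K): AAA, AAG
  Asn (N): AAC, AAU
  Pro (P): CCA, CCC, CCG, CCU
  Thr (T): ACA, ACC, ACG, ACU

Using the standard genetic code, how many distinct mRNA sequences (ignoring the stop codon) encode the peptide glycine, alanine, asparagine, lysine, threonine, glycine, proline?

Gly: 4 codons.
Ala: 4 codons.
Asn: 2 codons.
Lys: 2 codons.
Thr: 4 codons.
Gly: 4 codons.
Pro: 4 codons.
4 × 4 × 2 × 2 × 4 × 4 × 4 = 4096.

4096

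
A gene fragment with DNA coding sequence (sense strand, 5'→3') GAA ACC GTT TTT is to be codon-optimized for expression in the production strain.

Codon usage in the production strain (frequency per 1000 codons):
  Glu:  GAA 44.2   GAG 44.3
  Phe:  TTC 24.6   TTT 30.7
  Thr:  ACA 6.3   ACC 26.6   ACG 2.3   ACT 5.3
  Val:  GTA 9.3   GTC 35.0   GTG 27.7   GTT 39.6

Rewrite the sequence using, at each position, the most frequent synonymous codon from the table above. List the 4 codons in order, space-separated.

Codon 1 (Glu): best is GAG at 44.3.
Codon 2 (Thr): best is ACC at 26.6.
Codon 3 (Val): best is GTT at 39.6.
Codon 4 (Phe): best is TTT at 30.7.

GAG ACC GTT TTT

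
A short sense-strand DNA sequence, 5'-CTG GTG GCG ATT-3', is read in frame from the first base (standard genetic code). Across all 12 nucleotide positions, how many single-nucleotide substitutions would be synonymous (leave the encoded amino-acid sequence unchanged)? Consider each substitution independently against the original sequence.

Codon 1 (CTG, Leu): 4 synonymous substitutions.
Codon 2 (GTG, Val): 3 synonymous substitutions.
Codon 3 (GCG, Ala): 3 synonymous substitutions.
Codon 4 (ATT, Ile): 2 synonymous substitutions.
Total: 4 + 3 + 3 + 2 = 12.

12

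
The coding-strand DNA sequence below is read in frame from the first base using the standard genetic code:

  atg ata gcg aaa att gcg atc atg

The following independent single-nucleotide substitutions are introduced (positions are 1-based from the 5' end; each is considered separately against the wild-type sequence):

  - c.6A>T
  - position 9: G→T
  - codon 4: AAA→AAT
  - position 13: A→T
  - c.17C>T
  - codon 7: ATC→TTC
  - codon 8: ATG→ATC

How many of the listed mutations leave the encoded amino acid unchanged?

2

Codon 2: ATA (Ile) → ATT (Ile) — synonymous.
Codon 3: GCG (Ala) → GCT (Ala) — synonymous.
Codon 4: AAA (Lys) → AAT (Asn) — missense.
Codon 5: ATT (Ile) → TTT (Phe) — missense.
Codon 6: GCG (Ala) → GTG (Val) — missense.
Codon 7: ATC (Ile) → TTC (Phe) — missense.
Codon 8: ATG (Met) → ATC (Ile) — missense.
Synonymous: 2 of 7.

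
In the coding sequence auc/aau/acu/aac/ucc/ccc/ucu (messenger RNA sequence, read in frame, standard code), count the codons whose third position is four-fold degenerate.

Codon 1 AUC (Ile): third position 3-fold.
Codon 2 AAU (Asn): third position 2-fold.
Codon 3 ACU (Thr): third position 4-fold.
Codon 4 AAC (Asn): third position 2-fold.
Codon 5 UCC (Ser): third position 4-fold.
Codon 6 CCC (Pro): third position 4-fold.
Codon 7 UCU (Ser): third position 4-fold.
Four-fold degenerate third positions: 4.

4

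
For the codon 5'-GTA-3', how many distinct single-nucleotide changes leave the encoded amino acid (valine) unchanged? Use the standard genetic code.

3

Position 1: none → 0 synonymous.
Position 2: none → 0 synonymous.
Position 3: GTT, GTC, GTG → 3 synonymous.
Total: 0 + 0 + 3 = 3.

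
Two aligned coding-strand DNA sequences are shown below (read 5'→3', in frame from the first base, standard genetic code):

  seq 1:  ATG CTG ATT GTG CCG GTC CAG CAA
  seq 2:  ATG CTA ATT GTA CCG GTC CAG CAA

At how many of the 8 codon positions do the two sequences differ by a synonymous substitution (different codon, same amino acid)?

Codon 1: ATG Met / ATG Met — identical.
Codon 2: CTG Leu / CTA Leu — synonymous.
Codon 3: ATT Ile / ATT Ile — identical.
Codon 4: GTG Val / GTA Val — synonymous.
Codon 5: CCG Pro / CCG Pro — identical.
Codon 6: GTC Val / GTC Val — identical.
Codon 7: CAG Gln / CAG Gln — identical.
Codon 8: CAA Gln / CAA Gln — identical.
Synonymous differences: 2.

2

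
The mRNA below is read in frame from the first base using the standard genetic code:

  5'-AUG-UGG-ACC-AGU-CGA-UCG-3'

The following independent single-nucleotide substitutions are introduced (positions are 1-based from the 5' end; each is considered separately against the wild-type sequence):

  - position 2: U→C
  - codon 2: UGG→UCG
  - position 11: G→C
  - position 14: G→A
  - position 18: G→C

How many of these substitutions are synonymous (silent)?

1

Codon 1: AUG (Met) → ACG (Thr) — missense.
Codon 2: UGG (Trp) → UCG (Ser) — missense.
Codon 4: AGU (Ser) → ACU (Thr) — missense.
Codon 5: CGA (Arg) → CAA (Gln) — missense.
Codon 6: UCG (Ser) → UCC (Ser) — synonymous.
Synonymous: 1 of 5.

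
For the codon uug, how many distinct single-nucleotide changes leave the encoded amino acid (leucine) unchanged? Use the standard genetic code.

Position 1: CUG → 1 synonymous.
Position 2: none → 0 synonymous.
Position 3: UUA → 1 synonymous.
Total: 1 + 0 + 1 = 2.

2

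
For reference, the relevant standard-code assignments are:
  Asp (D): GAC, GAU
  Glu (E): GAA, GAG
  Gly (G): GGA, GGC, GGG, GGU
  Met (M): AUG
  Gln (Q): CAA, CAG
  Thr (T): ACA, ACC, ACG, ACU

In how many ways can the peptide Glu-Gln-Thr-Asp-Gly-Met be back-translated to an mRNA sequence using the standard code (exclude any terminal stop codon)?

Glu: 2 codons.
Gln: 2 codons.
Thr: 4 codons.
Asp: 2 codons.
Gly: 4 codons.
Met: 1 codon.
2 × 2 × 4 × 2 × 4 × 1 = 128.

128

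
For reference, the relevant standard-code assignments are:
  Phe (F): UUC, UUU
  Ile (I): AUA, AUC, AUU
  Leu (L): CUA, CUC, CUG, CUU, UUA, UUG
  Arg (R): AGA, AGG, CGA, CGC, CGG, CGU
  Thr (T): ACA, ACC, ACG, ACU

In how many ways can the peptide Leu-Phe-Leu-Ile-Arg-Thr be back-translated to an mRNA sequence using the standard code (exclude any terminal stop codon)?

5184

Leu: 6 codons.
Phe: 2 codons.
Leu: 6 codons.
Ile: 3 codons.
Arg: 6 codons.
Thr: 4 codons.
6 × 2 × 6 × 3 × 6 × 4 = 5184.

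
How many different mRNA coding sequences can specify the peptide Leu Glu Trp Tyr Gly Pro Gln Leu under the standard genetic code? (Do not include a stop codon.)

Leu: 6 codons.
Glu: 2 codons.
Trp: 1 codon.
Tyr: 2 codons.
Gly: 4 codons.
Pro: 4 codons.
Gln: 2 codons.
Leu: 6 codons.
6 × 2 × 1 × 2 × 4 × 4 × 2 × 6 = 4608.

4608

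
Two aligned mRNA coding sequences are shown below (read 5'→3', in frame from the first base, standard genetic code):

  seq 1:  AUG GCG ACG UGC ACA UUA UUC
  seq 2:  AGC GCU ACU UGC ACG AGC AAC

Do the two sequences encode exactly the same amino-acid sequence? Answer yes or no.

Codon 1: AUG Met / AGC Ser — nonsynonymous.
Codon 2: GCG Ala / GCU Ala — synonymous.
Codon 3: ACG Thr / ACU Thr — synonymous.
Codon 4: UGC Cys / UGC Cys — identical.
Codon 5: ACA Thr / ACG Thr — synonymous.
Codon 6: UUA Leu / AGC Ser — nonsynonymous.
Codon 7: UUC Phe / AAC Asn — nonsynonymous.
Nonsynonymous differences: 3 → different protein.

no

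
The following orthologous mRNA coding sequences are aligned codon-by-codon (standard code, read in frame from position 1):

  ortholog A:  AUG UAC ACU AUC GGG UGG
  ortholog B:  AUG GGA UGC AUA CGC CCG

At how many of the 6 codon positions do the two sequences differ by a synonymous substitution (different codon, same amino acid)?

1

Codon 1: AUG Met / AUG Met — identical.
Codon 2: UAC Tyr / GGA Gly — nonsynonymous.
Codon 3: ACU Thr / UGC Cys — nonsynonymous.
Codon 4: AUC Ile / AUA Ile — synonymous.
Codon 5: GGG Gly / CGC Arg — nonsynonymous.
Codon 6: UGG Trp / CCG Pro — nonsynonymous.
Synonymous differences: 1.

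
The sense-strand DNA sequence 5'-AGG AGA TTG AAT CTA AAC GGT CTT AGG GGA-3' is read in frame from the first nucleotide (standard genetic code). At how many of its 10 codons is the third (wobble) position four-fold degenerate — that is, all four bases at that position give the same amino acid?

4

Codon 1 AGG (Arg): third position 2-fold.
Codon 2 AGA (Arg): third position 2-fold.
Codon 3 TTG (Leu): third position 2-fold.
Codon 4 AAT (Asn): third position 2-fold.
Codon 5 CTA (Leu): third position 4-fold.
Codon 6 AAC (Asn): third position 2-fold.
Codon 7 GGT (Gly): third position 4-fold.
Codon 8 CTT (Leu): third position 4-fold.
Codon 9 AGG (Arg): third position 2-fold.
Codon 10 GGA (Gly): third position 4-fold.
Four-fold degenerate third positions: 4.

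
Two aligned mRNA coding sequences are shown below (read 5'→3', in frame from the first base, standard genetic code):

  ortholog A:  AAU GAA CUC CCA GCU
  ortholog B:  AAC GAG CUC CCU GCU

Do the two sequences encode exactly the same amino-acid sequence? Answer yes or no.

yes

Codon 1: AAU Asn / AAC Asn — synonymous.
Codon 2: GAA Glu / GAG Glu — synonymous.
Codon 3: CUC Leu / CUC Leu — identical.
Codon 4: CCA Pro / CCU Pro — synonymous.
Codon 5: GCU Ala / GCU Ala — identical.
Nonsynonymous differences: 0 → same protein.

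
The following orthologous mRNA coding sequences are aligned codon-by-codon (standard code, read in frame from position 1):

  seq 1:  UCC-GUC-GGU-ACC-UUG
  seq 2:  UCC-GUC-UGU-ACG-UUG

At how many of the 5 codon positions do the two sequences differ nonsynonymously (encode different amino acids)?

1

Codon 1: UCC Ser / UCC Ser — identical.
Codon 2: GUC Val / GUC Val — identical.
Codon 3: GGU Gly / UGU Cys — nonsynonymous.
Codon 4: ACC Thr / ACG Thr — synonymous.
Codon 5: UUG Leu / UUG Leu — identical.
Nonsynonymous differences: 1.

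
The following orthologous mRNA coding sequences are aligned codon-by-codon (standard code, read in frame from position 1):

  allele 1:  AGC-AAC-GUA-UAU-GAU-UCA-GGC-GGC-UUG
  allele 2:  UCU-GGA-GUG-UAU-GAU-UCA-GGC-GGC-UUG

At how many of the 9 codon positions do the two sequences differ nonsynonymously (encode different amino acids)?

1

Codon 1: AGC Ser / UCU Ser — synonymous.
Codon 2: AAC Asn / GGA Gly — nonsynonymous.
Codon 3: GUA Val / GUG Val — synonymous.
Codon 4: UAU Tyr / UAU Tyr — identical.
Codon 5: GAU Asp / GAU Asp — identical.
Codon 6: UCA Ser / UCA Ser — identical.
Codon 7: GGC Gly / GGC Gly — identical.
Codon 8: GGC Gly / GGC Gly — identical.
Codon 9: UUG Leu / UUG Leu — identical.
Nonsynonymous differences: 1.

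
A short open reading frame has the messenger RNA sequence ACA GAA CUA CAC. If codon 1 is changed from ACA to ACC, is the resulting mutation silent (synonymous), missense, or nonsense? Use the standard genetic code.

Position 3 falls in codon 1: ACA → Thr.
After the substitution the codon is ACC → Thr.
Both encode Thr, so the change is synonymous.

silent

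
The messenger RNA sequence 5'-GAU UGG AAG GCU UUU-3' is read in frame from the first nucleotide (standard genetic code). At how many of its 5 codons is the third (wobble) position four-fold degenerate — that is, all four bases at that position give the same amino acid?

1

Codon 1 GAU (Asp): third position 2-fold.
Codon 2 UGG (Trp): third position 1-fold.
Codon 3 AAG (Lys): third position 2-fold.
Codon 4 GCU (Ala): third position 4-fold.
Codon 5 UUU (Phe): third position 2-fold.
Four-fold degenerate third positions: 1.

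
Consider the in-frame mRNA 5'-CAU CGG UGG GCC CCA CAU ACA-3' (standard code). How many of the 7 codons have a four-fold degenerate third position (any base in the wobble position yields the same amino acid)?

Codon 1 CAU (His): third position 2-fold.
Codon 2 CGG (Arg): third position 4-fold.
Codon 3 UGG (Trp): third position 1-fold.
Codon 4 GCC (Ala): third position 4-fold.
Codon 5 CCA (Pro): third position 4-fold.
Codon 6 CAU (His): third position 2-fold.
Codon 7 ACA (Thr): third position 4-fold.
Four-fold degenerate third positions: 4.

4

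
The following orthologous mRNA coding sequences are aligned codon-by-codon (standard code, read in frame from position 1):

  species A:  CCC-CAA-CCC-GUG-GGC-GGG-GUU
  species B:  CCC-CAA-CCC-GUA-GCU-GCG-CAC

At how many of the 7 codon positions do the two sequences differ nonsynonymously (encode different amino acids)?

3

Codon 1: CCC Pro / CCC Pro — identical.
Codon 2: CAA Gln / CAA Gln — identical.
Codon 3: CCC Pro / CCC Pro — identical.
Codon 4: GUG Val / GUA Val — synonymous.
Codon 5: GGC Gly / GCU Ala — nonsynonymous.
Codon 6: GGG Gly / GCG Ala — nonsynonymous.
Codon 7: GUU Val / CAC His — nonsynonymous.
Nonsynonymous differences: 3.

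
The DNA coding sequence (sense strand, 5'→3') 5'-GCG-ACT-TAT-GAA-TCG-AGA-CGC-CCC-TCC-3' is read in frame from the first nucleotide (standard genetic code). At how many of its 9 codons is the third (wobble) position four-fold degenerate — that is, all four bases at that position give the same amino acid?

6

Codon 1 GCG (Ala): third position 4-fold.
Codon 2 ACT (Thr): third position 4-fold.
Codon 3 TAT (Tyr): third position 2-fold.
Codon 4 GAA (Glu): third position 2-fold.
Codon 5 TCG (Ser): third position 4-fold.
Codon 6 AGA (Arg): third position 2-fold.
Codon 7 CGC (Arg): third position 4-fold.
Codon 8 CCC (Pro): third position 4-fold.
Codon 9 TCC (Ser): third position 4-fold.
Four-fold degenerate third positions: 6.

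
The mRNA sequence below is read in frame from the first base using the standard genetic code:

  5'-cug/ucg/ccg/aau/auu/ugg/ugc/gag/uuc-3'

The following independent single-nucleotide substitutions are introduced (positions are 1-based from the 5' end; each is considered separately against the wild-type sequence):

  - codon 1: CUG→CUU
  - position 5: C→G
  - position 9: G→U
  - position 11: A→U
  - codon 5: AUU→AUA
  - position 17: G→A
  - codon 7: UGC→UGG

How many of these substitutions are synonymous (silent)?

Codon 1: CUG (Leu) → CUU (Leu) — synonymous.
Codon 2: UCG (Ser) → UGG (Trp) — missense.
Codon 3: CCG (Pro) → CCU (Pro) — synonymous.
Codon 4: AAU (Asn) → AUU (Ile) — missense.
Codon 5: AUU (Ile) → AUA (Ile) — synonymous.
Codon 6: UGG (Trp) → UAG (Stop) — nonsense.
Codon 7: UGC (Cys) → UGG (Trp) — missense.
Synonymous: 3 of 7.

3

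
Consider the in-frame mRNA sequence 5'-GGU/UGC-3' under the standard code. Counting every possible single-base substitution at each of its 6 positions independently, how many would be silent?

4

Codon 1 (GGU, Gly): 3 synonymous substitutions.
Codon 2 (UGC, Cys): 1 synonymous substitution.
Total: 3 + 1 = 4.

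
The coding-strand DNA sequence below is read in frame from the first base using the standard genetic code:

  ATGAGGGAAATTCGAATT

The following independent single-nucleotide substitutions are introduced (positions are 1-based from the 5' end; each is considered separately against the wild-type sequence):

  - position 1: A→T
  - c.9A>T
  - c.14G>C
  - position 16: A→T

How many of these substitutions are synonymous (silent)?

0

Codon 1: ATG (Met) → TTG (Leu) — missense.
Codon 3: GAA (Glu) → GAT (Asp) — missense.
Codon 5: CGA (Arg) → CCA (Pro) — missense.
Codon 6: ATT (Ile) → TTT (Phe) — missense.
Synonymous: 0 of 4.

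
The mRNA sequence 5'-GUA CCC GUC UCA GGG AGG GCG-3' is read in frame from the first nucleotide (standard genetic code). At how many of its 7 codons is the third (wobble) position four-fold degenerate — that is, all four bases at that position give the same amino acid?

6

Codon 1 GUA (Val): third position 4-fold.
Codon 2 CCC (Pro): third position 4-fold.
Codon 3 GUC (Val): third position 4-fold.
Codon 4 UCA (Ser): third position 4-fold.
Codon 5 GGG (Gly): third position 4-fold.
Codon 6 AGG (Arg): third position 2-fold.
Codon 7 GCG (Ala): third position 4-fold.
Four-fold degenerate third positions: 6.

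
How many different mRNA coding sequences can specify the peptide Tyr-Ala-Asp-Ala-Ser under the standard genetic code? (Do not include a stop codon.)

Tyr: 2 codons.
Ala: 4 codons.
Asp: 2 codons.
Ala: 4 codons.
Ser: 6 codons.
2 × 4 × 2 × 4 × 6 = 384.

384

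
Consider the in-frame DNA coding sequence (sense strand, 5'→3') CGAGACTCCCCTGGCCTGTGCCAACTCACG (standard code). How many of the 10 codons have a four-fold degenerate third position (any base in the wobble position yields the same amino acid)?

Codon 1 CGA (Arg): third position 4-fold.
Codon 2 GAC (Asp): third position 2-fold.
Codon 3 TCC (Ser): third position 4-fold.
Codon 4 CCT (Pro): third position 4-fold.
Codon 5 GGC (Gly): third position 4-fold.
Codon 6 CTG (Leu): third position 4-fold.
Codon 7 TGC (Cys): third position 2-fold.
Codon 8 CAA (Gln): third position 2-fold.
Codon 9 CTC (Leu): third position 4-fold.
Codon 10 ACG (Thr): third position 4-fold.
Four-fold degenerate third positions: 7.

7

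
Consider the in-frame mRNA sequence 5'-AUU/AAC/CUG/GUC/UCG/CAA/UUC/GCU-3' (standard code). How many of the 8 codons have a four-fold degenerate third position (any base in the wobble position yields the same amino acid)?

4

Codon 1 AUU (Ile): third position 3-fold.
Codon 2 AAC (Asn): third position 2-fold.
Codon 3 CUG (Leu): third position 4-fold.
Codon 4 GUC (Val): third position 4-fold.
Codon 5 UCG (Ser): third position 4-fold.
Codon 6 CAA (Gln): third position 2-fold.
Codon 7 UUC (Phe): third position 2-fold.
Codon 8 GCU (Ala): third position 4-fold.
Four-fold degenerate third positions: 4.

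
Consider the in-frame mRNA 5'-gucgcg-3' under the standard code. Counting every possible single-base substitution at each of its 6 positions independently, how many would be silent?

Codon 1 (GUC, Val): 3 synonymous substitutions.
Codon 2 (GCG, Ala): 3 synonymous substitutions.
Total: 3 + 3 = 6.

6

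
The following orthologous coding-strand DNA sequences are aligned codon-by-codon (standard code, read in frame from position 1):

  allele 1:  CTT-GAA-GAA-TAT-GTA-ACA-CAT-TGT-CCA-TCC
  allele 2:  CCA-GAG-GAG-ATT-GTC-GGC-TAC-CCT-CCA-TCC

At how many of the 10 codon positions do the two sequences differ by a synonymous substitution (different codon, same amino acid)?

3

Codon 1: CTT Leu / CCA Pro — nonsynonymous.
Codon 2: GAA Glu / GAG Glu — synonymous.
Codon 3: GAA Glu / GAG Glu — synonymous.
Codon 4: TAT Tyr / ATT Ile — nonsynonymous.
Codon 5: GTA Val / GTC Val — synonymous.
Codon 6: ACA Thr / GGC Gly — nonsynonymous.
Codon 7: CAT His / TAC Tyr — nonsynonymous.
Codon 8: TGT Cys / CCT Pro — nonsynonymous.
Codon 9: CCA Pro / CCA Pro — identical.
Codon 10: TCC Ser / TCC Ser — identical.
Synonymous differences: 3.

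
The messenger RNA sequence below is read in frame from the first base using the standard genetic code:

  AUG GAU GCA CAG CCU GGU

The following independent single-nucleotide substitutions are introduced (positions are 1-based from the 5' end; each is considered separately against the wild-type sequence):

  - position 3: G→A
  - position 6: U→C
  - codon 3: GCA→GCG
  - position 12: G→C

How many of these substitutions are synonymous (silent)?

Codon 1: AUG (Met) → AUA (Ile) — missense.
Codon 2: GAU (Asp) → GAC (Asp) — synonymous.
Codon 3: GCA (Ala) → GCG (Ala) — synonymous.
Codon 4: CAG (Gln) → CAC (His) — missense.
Synonymous: 2 of 4.

2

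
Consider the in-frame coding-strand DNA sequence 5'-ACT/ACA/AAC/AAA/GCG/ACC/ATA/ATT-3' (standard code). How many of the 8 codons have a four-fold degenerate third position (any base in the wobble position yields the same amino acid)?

4

Codon 1 ACT (Thr): third position 4-fold.
Codon 2 ACA (Thr): third position 4-fold.
Codon 3 AAC (Asn): third position 2-fold.
Codon 4 AAA (Lys): third position 2-fold.
Codon 5 GCG (Ala): third position 4-fold.
Codon 6 ACC (Thr): third position 4-fold.
Codon 7 ATA (Ile): third position 3-fold.
Codon 8 ATT (Ile): third position 3-fold.
Four-fold degenerate third positions: 4.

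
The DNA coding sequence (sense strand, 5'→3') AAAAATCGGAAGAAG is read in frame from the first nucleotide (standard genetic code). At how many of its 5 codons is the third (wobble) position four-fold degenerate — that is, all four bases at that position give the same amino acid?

Codon 1 AAA (Lys): third position 2-fold.
Codon 2 AAT (Asn): third position 2-fold.
Codon 3 CGG (Arg): third position 4-fold.
Codon 4 AAG (Lys): third position 2-fold.
Codon 5 AAG (Lys): third position 2-fold.
Four-fold degenerate third positions: 1.

1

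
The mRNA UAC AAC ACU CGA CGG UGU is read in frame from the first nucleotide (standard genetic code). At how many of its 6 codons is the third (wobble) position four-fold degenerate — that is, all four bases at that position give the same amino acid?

3

Codon 1 UAC (Tyr): third position 2-fold.
Codon 2 AAC (Asn): third position 2-fold.
Codon 3 ACU (Thr): third position 4-fold.
Codon 4 CGA (Arg): third position 4-fold.
Codon 5 CGG (Arg): third position 4-fold.
Codon 6 UGU (Cys): third position 2-fold.
Four-fold degenerate third positions: 3.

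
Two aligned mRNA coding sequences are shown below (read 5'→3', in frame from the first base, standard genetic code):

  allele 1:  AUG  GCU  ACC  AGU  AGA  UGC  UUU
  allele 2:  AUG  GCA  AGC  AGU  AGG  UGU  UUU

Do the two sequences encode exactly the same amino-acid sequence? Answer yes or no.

Codon 1: AUG Met / AUG Met — identical.
Codon 2: GCU Ala / GCA Ala — synonymous.
Codon 3: ACC Thr / AGC Ser — nonsynonymous.
Codon 4: AGU Ser / AGU Ser — identical.
Codon 5: AGA Arg / AGG Arg — synonymous.
Codon 6: UGC Cys / UGU Cys — synonymous.
Codon 7: UUU Phe / UUU Phe — identical.
Nonsynonymous differences: 1 → different protein.

no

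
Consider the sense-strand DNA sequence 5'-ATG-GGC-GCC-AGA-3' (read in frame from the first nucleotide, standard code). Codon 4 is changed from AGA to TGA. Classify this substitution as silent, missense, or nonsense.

Position 10 falls in codon 4: AGA → Arg.
After the substitution the codon is TGA → Stop.
The new codon is a stop codon, so this is a nonsense mutation.

nonsense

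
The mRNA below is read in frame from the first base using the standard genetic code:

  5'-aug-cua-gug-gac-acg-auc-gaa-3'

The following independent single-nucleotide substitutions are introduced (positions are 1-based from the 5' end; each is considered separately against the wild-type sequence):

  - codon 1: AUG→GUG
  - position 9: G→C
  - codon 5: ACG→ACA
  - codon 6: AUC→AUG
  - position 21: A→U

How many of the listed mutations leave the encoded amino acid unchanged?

2

Codon 1: AUG (Met) → GUG (Val) — missense.
Codon 3: GUG (Val) → GUC (Val) — synonymous.
Codon 5: ACG (Thr) → ACA (Thr) — synonymous.
Codon 6: AUC (Ile) → AUG (Met) — missense.
Codon 7: GAA (Glu) → GAU (Asp) — missense.
Synonymous: 2 of 5.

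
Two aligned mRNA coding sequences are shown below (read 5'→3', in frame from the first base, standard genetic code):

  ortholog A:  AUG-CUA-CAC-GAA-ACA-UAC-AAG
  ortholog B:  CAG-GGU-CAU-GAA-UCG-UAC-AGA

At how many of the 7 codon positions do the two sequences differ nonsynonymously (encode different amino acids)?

4

Codon 1: AUG Met / CAG Gln — nonsynonymous.
Codon 2: CUA Leu / GGU Gly — nonsynonymous.
Codon 3: CAC His / CAU His — synonymous.
Codon 4: GAA Glu / GAA Glu — identical.
Codon 5: ACA Thr / UCG Ser — nonsynonymous.
Codon 6: UAC Tyr / UAC Tyr — identical.
Codon 7: AAG Lys / AGA Arg — nonsynonymous.
Nonsynonymous differences: 4.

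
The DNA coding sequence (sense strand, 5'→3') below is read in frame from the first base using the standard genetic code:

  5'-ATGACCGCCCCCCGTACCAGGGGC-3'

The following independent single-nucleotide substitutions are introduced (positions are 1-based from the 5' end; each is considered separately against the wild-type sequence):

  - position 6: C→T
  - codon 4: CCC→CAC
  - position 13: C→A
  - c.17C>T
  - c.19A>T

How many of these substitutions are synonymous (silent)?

Codon 2: ACC (Thr) → ACT (Thr) — synonymous.
Codon 4: CCC (Pro) → CAC (His) — missense.
Codon 5: CGT (Arg) → AGT (Ser) — missense.
Codon 6: ACC (Thr) → ATC (Ile) — missense.
Codon 7: AGG (Arg) → TGG (Trp) — missense.
Synonymous: 1 of 5.

1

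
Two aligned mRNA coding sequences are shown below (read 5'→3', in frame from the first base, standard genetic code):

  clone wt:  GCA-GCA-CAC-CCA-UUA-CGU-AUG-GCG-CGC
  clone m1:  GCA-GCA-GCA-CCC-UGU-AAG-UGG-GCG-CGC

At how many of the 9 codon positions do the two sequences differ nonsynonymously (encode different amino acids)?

Codon 1: GCA Ala / GCA Ala — identical.
Codon 2: GCA Ala / GCA Ala — identical.
Codon 3: CAC His / GCA Ala — nonsynonymous.
Codon 4: CCA Pro / CCC Pro — synonymous.
Codon 5: UUA Leu / UGU Cys — nonsynonymous.
Codon 6: CGU Arg / AAG Lys — nonsynonymous.
Codon 7: AUG Met / UGG Trp — nonsynonymous.
Codon 8: GCG Ala / GCG Ala — identical.
Codon 9: CGC Arg / CGC Arg — identical.
Nonsynonymous differences: 4.

4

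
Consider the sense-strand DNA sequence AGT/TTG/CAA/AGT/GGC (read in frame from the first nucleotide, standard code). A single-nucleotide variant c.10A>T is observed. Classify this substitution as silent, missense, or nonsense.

missense

Position 10 falls in codon 4: AGT → Ser.
After the substitution the codon is TGT → Cys.
Ser ≠ Cys, so this is a missense mutation.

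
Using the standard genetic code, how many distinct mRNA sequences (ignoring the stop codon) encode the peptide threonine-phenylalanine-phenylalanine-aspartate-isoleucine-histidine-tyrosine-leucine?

2304

Thr: 4 codons.
Phe: 2 codons.
Phe: 2 codons.
Asp: 2 codons.
Ile: 3 codons.
His: 2 codons.
Tyr: 2 codons.
Leu: 6 codons.
4 × 2 × 2 × 2 × 3 × 2 × 2 × 6 = 2304.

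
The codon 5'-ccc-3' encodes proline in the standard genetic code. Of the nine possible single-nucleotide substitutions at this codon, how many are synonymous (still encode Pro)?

3

Position 1: none → 0 synonymous.
Position 2: none → 0 synonymous.
Position 3: CCU, CCA, CCG → 3 synonymous.
Total: 0 + 0 + 3 = 3.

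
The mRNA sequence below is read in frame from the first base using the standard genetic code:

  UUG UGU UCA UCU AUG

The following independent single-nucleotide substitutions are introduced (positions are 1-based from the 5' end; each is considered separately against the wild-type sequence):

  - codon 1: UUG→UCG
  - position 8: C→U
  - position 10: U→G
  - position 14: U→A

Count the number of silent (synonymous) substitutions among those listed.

0

Codon 1: UUG (Leu) → UCG (Ser) — missense.
Codon 3: UCA (Ser) → UUA (Leu) — missense.
Codon 4: UCU (Ser) → GCU (Ala) — missense.
Codon 5: AUG (Met) → AAG (Lys) — missense.
Synonymous: 0 of 4.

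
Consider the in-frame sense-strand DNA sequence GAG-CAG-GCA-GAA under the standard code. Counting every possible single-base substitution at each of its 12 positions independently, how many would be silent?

Codon 1 (GAG, Glu): 1 synonymous substitution.
Codon 2 (CAG, Gln): 1 synonymous substitution.
Codon 3 (GCA, Ala): 3 synonymous substitutions.
Codon 4 (GAA, Glu): 1 synonymous substitution.
Total: 1 + 1 + 3 + 1 = 6.

6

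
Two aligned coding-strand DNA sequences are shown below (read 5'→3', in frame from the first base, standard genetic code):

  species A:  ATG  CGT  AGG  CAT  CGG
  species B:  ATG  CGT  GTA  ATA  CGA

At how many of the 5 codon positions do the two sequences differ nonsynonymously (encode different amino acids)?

2

Codon 1: ATG Met / ATG Met — identical.
Codon 2: CGT Arg / CGT Arg — identical.
Codon 3: AGG Arg / GTA Val — nonsynonymous.
Codon 4: CAT His / ATA Ile — nonsynonymous.
Codon 5: CGG Arg / CGA Arg — synonymous.
Nonsynonymous differences: 2.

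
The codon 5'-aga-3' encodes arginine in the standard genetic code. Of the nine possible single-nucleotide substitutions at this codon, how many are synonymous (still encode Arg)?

Position 1: CGA → 1 synonymous.
Position 2: none → 0 synonymous.
Position 3: AGG → 1 synonymous.
Total: 1 + 0 + 1 = 2.

2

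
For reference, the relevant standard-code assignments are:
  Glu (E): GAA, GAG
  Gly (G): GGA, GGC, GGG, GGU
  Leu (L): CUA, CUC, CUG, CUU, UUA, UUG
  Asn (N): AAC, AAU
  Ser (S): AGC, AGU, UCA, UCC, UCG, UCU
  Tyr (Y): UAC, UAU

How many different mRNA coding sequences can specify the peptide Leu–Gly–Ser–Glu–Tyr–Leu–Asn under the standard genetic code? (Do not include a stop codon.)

6912

Leu: 6 codons.
Gly: 4 codons.
Ser: 6 codons.
Glu: 2 codons.
Tyr: 2 codons.
Leu: 6 codons.
Asn: 2 codons.
6 × 4 × 6 × 2 × 2 × 6 × 2 = 6912.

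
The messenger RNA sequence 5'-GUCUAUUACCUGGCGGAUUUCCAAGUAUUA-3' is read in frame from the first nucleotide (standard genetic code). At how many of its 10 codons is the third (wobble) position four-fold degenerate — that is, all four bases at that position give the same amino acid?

Codon 1 GUC (Val): third position 4-fold.
Codon 2 UAU (Tyr): third position 2-fold.
Codon 3 UAC (Tyr): third position 2-fold.
Codon 4 CUG (Leu): third position 4-fold.
Codon 5 GCG (Ala): third position 4-fold.
Codon 6 GAU (Asp): third position 2-fold.
Codon 7 UUC (Phe): third position 2-fold.
Codon 8 CAA (Gln): third position 2-fold.
Codon 9 GUA (Val): third position 4-fold.
Codon 10 UUA (Leu): third position 2-fold.
Four-fold degenerate third positions: 4.

4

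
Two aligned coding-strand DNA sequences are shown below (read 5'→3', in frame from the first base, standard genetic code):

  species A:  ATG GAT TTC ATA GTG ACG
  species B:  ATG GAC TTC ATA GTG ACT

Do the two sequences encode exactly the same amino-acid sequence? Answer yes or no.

Codon 1: ATG Met / ATG Met — identical.
Codon 2: GAT Asp / GAC Asp — synonymous.
Codon 3: TTC Phe / TTC Phe — identical.
Codon 4: ATA Ile / ATA Ile — identical.
Codon 5: GTG Val / GTG Val — identical.
Codon 6: ACG Thr / ACT Thr — synonymous.
Nonsynonymous differences: 0 → same protein.

yes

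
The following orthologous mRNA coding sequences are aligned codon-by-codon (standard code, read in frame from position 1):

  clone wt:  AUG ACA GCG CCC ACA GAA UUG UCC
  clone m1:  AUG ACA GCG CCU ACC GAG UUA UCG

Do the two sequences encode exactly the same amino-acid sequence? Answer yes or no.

yes

Codon 1: AUG Met / AUG Met — identical.
Codon 2: ACA Thr / ACA Thr — identical.
Codon 3: GCG Ala / GCG Ala — identical.
Codon 4: CCC Pro / CCU Pro — synonymous.
Codon 5: ACA Thr / ACC Thr — synonymous.
Codon 6: GAA Glu / GAG Glu — synonymous.
Codon 7: UUG Leu / UUA Leu — synonymous.
Codon 8: UCC Ser / UCG Ser — synonymous.
Nonsynonymous differences: 0 → same protein.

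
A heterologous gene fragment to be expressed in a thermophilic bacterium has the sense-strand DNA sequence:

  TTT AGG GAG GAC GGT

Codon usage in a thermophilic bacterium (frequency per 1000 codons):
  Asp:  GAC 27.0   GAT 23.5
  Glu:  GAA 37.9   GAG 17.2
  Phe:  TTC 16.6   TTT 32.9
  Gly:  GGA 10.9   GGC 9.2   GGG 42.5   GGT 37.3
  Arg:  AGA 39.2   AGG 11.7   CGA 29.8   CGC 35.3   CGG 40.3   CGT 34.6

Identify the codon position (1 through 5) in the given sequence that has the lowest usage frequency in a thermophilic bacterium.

Codon 1 TTT (Phe): 32.9 per 1000.
Codon 2 AGG (Arg): 11.7 per 1000.
Codon 3 GAG (Glu): 17.2 per 1000.
Codon 4 GAC (Asp): 27.0 per 1000.
Codon 5 GGT (Gly): 37.3 per 1000.
Lowest frequency is 11.7 at codon 2.

2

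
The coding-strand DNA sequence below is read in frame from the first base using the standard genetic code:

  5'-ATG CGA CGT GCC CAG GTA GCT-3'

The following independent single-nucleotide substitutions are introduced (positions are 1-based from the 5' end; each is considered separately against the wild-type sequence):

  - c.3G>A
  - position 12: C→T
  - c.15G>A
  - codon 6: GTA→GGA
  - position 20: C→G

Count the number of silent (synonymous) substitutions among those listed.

Codon 1: ATG (Met) → ATA (Ile) — missense.
Codon 4: GCC (Ala) → GCT (Ala) — synonymous.
Codon 5: CAG (Gln) → CAA (Gln) — synonymous.
Codon 6: GTA (Val) → GGA (Gly) — missense.
Codon 7: GCT (Ala) → GGT (Gly) — missense.
Synonymous: 2 of 5.

2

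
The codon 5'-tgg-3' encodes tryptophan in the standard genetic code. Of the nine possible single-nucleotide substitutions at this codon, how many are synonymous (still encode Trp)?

Position 1: none → 0 synonymous.
Position 2: none → 0 synonymous.
Position 3: none → 0 synonymous.
Total: 0 + 0 + 0 = 0.

0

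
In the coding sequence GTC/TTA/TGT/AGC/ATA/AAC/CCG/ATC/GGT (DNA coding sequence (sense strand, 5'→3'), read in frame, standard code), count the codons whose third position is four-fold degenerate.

3

Codon 1 GTC (Val): third position 4-fold.
Codon 2 TTA (Leu): third position 2-fold.
Codon 3 TGT (Cys): third position 2-fold.
Codon 4 AGC (Ser): third position 2-fold.
Codon 5 ATA (Ile): third position 3-fold.
Codon 6 AAC (Asn): third position 2-fold.
Codon 7 CCG (Pro): third position 4-fold.
Codon 8 ATC (Ile): third position 3-fold.
Codon 9 GGT (Gly): third position 4-fold.
Four-fold degenerate third positions: 3.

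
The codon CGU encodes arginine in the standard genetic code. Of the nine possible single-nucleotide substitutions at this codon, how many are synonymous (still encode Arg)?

Position 1: none → 0 synonymous.
Position 2: none → 0 synonymous.
Position 3: CGC, CGA, CGG → 3 synonymous.
Total: 0 + 0 + 3 = 3.

3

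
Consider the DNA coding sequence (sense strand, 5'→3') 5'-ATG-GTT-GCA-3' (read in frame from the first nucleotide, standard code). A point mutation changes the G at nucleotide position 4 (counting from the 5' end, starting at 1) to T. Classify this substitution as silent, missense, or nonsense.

missense

Position 4 falls in codon 2: GTT → Val.
After the substitution the codon is TTT → Phe.
Val ≠ Phe, so this is a missense mutation.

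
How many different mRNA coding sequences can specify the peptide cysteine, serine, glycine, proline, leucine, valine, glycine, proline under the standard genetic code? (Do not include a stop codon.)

Cys: 2 codons.
Ser: 6 codons.
Gly: 4 codons.
Pro: 4 codons.
Leu: 6 codons.
Val: 4 codons.
Gly: 4 codons.
Pro: 4 codons.
2 × 6 × 4 × 4 × 6 × 4 × 4 × 4 = 73728.

73728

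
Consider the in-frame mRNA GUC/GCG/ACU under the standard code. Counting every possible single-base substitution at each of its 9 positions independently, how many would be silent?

Codon 1 (GUC, Val): 3 synonymous substitutions.
Codon 2 (GCG, Ala): 3 synonymous substitutions.
Codon 3 (ACU, Thr): 3 synonymous substitutions.
Total: 3 + 3 + 3 = 9.

9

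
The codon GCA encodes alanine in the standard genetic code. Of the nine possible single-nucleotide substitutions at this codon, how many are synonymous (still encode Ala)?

3

Position 1: none → 0 synonymous.
Position 2: none → 0 synonymous.
Position 3: GCU, GCC, GCG → 3 synonymous.
Total: 0 + 0 + 3 = 3.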